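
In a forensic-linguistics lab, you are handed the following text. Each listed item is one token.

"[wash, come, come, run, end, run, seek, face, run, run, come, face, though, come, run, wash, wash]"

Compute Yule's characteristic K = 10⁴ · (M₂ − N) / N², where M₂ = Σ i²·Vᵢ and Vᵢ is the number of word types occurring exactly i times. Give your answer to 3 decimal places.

Frequencies: run:5, come:4, wash:3, face:2, end:1, seek:1, though:1
N = 17. Frequency spectrum: V_1=3, V_2=1, V_3=1, V_4=1, V_5=1
M₂ = 1²·3 + 2²·1 + 3²·1 + 4²·1 + 5²·1 = 57
K = 10000 × (57 − 17) / 17² = 1384.083

1384.083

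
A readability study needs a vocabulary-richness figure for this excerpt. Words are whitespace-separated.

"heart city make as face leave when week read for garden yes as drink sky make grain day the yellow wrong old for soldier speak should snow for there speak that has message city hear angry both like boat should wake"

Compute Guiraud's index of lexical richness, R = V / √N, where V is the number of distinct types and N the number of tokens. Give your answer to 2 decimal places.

5.31

N = 41, V = 34.
√N = 6.403124
R = 34 / 6.403124 = 5.31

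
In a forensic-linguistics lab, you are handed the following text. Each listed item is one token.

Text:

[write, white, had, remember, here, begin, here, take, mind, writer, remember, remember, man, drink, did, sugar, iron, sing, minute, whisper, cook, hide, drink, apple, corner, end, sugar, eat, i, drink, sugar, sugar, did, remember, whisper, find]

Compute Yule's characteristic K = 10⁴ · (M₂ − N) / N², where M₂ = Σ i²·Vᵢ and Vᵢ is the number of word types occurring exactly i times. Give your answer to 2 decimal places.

277.78

Frequencies: remember:4, sugar:4, drink:3, here:2, did:2, whisper:2, write:1, white:1, had:1, begin:1, take:1, mind:1, writer:1, man:1, iron:1, sing:1, minute:1, cook:1, hide:1, apple:1, … (5 more, each freq 1)
N = 36. Frequency spectrum: V_1=19, V_2=3, V_3=1, V_4=2
M₂ = 1²·19 + 2²·3 + 3²·1 + 4²·2 = 72
K = 10000 × (72 − 36) / 36² = 277.78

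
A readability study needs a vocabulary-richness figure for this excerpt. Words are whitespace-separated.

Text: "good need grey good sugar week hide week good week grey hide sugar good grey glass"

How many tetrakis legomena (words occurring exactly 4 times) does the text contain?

Frequencies: good:4, grey:3, week:3, sugar:2, hide:2, need:1, glass:1
Words with frequency 4: good

1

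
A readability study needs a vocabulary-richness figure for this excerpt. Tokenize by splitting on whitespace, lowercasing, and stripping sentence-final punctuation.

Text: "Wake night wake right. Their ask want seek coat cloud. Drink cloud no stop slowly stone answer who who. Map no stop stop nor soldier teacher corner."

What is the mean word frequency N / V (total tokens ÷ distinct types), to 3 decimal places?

1.286

N = 27 tokens, V = 21 types.
Mean frequency = N / V = 27 / 21 = 1.286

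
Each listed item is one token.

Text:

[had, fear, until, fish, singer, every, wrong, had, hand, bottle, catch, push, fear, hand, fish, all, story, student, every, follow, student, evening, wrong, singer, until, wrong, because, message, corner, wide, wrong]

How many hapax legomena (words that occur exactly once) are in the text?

Frequencies: wrong:4, had:2, fear:2, until:2, fish:2, singer:2, every:2, hand:2, student:2, bottle:1, catch:1, push:1, all:1, story:1, follow:1, evening:1, because:1, message:1, corner:1, wide:1
Hapax (freq=1): all, because, bottle, catch, corner, evening, follow, message, push, story, wide

11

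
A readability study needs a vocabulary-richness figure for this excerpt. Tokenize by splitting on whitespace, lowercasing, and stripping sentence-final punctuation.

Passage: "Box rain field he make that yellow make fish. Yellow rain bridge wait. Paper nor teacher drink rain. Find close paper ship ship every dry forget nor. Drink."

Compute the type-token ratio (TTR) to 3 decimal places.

N = 28 tokens, V = 20 types.
TTR = V / N = 20 / 28 = 0.714

0.714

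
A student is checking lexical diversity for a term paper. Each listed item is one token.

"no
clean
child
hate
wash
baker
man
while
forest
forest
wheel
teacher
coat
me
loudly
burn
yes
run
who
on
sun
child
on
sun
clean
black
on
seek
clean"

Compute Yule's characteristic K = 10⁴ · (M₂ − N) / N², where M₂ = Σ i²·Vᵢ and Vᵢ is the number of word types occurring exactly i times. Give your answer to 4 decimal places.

214.0309

Frequencies: clean:3, on:3, child:2, forest:2, sun:2, no:1, hate:1, wash:1, baker:1, man:1, while:1, wheel:1, teacher:1, coat:1, me:1, loudly:1, burn:1, yes:1, run:1, who:1, … (2 more, each freq 1)
N = 29. Frequency spectrum: V_1=17, V_2=3, V_3=2
M₂ = 1²·17 + 2²·3 + 3²·2 = 47
K = 10000 × (47 − 29) / 29² = 214.0309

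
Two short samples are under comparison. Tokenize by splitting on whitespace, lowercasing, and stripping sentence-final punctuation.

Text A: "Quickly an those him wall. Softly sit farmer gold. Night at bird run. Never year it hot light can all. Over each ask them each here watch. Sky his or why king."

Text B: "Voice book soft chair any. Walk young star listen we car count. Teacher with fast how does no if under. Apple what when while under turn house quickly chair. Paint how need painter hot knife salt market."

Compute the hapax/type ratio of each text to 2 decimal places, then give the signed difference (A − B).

A: hapax=30, V=31, ratio=0.97
B: hapax=31, V=34, ratio=0.91
Difference = 0.97 − 0.91 = 0.06

0.06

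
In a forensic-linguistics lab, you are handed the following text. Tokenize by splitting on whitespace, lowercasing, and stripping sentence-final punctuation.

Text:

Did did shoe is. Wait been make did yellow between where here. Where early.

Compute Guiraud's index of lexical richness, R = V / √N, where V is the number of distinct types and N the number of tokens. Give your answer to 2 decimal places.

2.94

N = 14, V = 11.
√N = 3.741657
R = 11 / 3.741657 = 2.94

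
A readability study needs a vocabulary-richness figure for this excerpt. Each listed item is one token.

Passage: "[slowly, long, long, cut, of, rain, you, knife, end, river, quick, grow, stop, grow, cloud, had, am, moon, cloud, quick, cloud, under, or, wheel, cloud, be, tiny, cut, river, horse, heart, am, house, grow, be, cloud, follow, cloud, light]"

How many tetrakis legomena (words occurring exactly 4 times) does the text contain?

0

Frequencies: cloud:6, grow:3, long:2, cut:2, river:2, quick:2, am:2, be:2, slowly:1, of:1, rain:1, you:1, knife:1, end:1, stop:1, had:1, moon:1, under:1, or:1, wheel:1, … (6 more, each freq 1)
Words with frequency 4: (none)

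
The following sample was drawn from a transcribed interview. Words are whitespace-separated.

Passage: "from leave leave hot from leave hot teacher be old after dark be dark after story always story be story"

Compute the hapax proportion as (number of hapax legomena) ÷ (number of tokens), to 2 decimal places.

Frequencies: leave:3, be:3, story:3, from:2, hot:2, after:2, dark:2, teacher:1, old:1, always:1
Hapax count = 3; token count = 20.
Ratio = 3 / 20 = 0.15

0.15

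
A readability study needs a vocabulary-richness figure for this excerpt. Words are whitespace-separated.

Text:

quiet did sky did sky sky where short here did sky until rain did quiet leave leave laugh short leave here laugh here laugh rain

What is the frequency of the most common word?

4

Frequencies: did:4, sky:4, here:3, leave:3, laugh:3, quiet:2, short:2, rain:2, where:1, until:1
Most common: 'did' with frequency 4.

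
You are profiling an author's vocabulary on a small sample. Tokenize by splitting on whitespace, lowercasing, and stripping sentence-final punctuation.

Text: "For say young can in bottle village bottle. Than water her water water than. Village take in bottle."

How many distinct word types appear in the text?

11

Distinct types: {bottle, can, for, her, in, say, take, than, village, water, young}
V = 11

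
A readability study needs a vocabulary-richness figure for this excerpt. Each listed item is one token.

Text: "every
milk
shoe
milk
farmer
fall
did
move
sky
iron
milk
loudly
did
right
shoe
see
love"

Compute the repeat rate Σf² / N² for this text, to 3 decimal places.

Frequencies: milk:3, shoe:2, did:2, every:1, farmer:1, fall:1, move:1, sky:1, iron:1, loudly:1, right:1, see:1, love:1
Σf² = 27; N² = 289
Repeat rate = 27 / 289 = 0.093

0.093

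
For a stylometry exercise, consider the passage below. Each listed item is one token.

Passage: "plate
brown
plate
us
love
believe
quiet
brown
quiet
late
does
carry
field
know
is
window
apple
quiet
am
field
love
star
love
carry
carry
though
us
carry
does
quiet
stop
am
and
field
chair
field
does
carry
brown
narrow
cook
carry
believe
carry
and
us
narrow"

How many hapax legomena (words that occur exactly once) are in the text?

10

Frequencies: carry:7, quiet:4, field:4, brown:3, us:3, love:3, does:3, plate:2, believe:2, am:2, and:2, narrow:2, late:1, know:1, is:1, window:1, apple:1, star:1, though:1, stop:1, … (2 more, each freq 1)
Hapax (freq=1): apple, chair, cook, is, know, late, star, stop, though, window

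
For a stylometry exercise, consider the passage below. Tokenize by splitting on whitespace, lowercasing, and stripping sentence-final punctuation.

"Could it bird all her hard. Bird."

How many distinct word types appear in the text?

Distinct types: {all, bird, could, hard, her, it}
V = 6

6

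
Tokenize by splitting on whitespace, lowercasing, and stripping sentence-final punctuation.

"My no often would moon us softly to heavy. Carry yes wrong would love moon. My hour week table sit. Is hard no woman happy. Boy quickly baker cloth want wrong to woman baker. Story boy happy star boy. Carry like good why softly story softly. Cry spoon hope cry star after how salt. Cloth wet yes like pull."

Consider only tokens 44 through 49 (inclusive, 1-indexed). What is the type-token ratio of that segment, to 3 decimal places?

0.833

Segment tokens 44–49: softly, story, softly, cry, spoon, hope
Segment N = 6, segment V = 5.
TTR = 5 / 6 = 0.833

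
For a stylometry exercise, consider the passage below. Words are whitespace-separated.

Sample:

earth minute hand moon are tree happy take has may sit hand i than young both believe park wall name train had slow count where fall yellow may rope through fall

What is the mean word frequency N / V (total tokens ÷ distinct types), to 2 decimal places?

1.11

N = 31 tokens, V = 28 types.
Mean frequency = N / V = 31 / 28 = 1.11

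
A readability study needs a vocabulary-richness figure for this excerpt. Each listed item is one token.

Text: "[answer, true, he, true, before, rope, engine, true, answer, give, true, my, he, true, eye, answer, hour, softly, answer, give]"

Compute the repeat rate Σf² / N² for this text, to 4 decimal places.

0.1400

Frequencies: true:5, answer:4, he:2, give:2, before:1, rope:1, engine:1, my:1, eye:1, hour:1, softly:1
Σf² = 56; N² = 400
Repeat rate = 56 / 400 = 0.1400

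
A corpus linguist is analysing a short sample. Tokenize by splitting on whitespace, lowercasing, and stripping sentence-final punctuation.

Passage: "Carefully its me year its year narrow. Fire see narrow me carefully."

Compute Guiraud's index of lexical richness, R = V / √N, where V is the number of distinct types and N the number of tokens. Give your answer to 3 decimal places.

2.021

N = 12, V = 7.
√N = 3.464102
R = 7 / 3.464102 = 2.021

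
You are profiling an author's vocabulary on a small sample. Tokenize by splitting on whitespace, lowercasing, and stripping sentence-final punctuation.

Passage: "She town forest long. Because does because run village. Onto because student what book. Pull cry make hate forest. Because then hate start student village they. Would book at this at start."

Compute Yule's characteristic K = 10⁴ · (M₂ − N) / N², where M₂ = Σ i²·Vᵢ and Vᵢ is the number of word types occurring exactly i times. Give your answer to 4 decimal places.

Frequencies: because:4, forest:2, village:2, student:2, book:2, hate:2, start:2, at:2, she:1, town:1, long:1, does:1, run:1, onto:1, what:1, pull:1, cry:1, make:1, then:1, they:1, … (2 more, each freq 1)
N = 32. Frequency spectrum: V_1=14, V_2=7, V_4=1
M₂ = 1²·14 + 2²·7 + 4²·1 = 58
K = 10000 × (58 − 32) / 32² = 253.9063

253.9063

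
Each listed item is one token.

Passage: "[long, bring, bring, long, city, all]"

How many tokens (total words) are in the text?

6

Tokens: long, bring, bring, long, city, all
N = 6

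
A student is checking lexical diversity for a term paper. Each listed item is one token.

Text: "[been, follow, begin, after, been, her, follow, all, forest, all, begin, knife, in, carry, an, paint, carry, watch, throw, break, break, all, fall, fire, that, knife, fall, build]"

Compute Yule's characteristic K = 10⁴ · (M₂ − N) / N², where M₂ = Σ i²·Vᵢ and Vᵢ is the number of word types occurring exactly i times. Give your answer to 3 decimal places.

Frequencies: all:3, been:2, follow:2, begin:2, knife:2, carry:2, break:2, fall:2, after:1, her:1, forest:1, in:1, an:1, paint:1, watch:1, throw:1, fire:1, that:1, build:1
N = 28. Frequency spectrum: V_1=11, V_2=7, V_3=1
M₂ = 1²·11 + 2²·7 + 3²·1 = 48
K = 10000 × (48 − 28) / 28² = 255.102

255.102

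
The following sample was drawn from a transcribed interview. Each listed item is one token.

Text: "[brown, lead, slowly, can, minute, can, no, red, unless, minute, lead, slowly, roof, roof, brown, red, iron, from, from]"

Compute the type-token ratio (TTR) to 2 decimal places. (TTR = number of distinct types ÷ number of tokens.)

0.58

N = 19 tokens, V = 11 types.
TTR = V / N = 11 / 19 = 0.58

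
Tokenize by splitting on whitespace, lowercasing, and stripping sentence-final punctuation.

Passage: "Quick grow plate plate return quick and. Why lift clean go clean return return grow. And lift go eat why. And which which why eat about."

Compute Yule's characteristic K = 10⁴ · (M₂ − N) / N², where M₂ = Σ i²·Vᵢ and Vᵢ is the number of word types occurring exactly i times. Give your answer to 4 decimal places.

Frequencies: return:3, and:3, why:3, quick:2, grow:2, plate:2, lift:2, clean:2, go:2, eat:2, which:2, about:1
N = 26. Frequency spectrum: V_1=1, V_2=8, V_3=3
M₂ = 1²·1 + 2²·8 + 3²·3 = 60
K = 10000 × (60 − 26) / 26² = 502.9586

502.9586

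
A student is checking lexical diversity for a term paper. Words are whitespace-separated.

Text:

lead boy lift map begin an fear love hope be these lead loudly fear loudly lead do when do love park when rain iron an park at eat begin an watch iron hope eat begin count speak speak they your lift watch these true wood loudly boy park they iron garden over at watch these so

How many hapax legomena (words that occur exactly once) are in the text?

10

Frequencies: lead:3, begin:3, an:3, these:3, loudly:3, park:3, iron:3, watch:3, boy:2, lift:2, fear:2, love:2, hope:2, do:2, when:2, at:2, eat:2, speak:2, they:2, map:1, … (9 more, each freq 1)
Hapax (freq=1): be, count, garden, map, over, rain, so, true, wood, your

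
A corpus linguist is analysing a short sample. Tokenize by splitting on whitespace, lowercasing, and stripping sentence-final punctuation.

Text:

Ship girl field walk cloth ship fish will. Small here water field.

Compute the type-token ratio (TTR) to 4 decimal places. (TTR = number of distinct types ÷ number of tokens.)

0.8333

N = 12 tokens, V = 10 types.
TTR = V / N = 10 / 12 = 0.8333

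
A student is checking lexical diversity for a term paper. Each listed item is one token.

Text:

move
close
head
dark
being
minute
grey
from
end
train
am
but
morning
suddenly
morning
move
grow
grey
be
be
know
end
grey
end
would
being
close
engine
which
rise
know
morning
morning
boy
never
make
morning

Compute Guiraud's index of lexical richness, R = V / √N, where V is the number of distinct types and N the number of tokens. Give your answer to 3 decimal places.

N = 37, V = 24.
√N = 6.082763
R = 24 / 6.082763 = 3.946

3.946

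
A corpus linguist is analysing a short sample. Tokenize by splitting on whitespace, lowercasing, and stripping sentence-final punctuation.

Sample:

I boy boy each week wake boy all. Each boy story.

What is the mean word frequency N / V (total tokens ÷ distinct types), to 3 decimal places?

1.571

N = 11 tokens, V = 7 types.
Mean frequency = N / V = 11 / 7 = 1.571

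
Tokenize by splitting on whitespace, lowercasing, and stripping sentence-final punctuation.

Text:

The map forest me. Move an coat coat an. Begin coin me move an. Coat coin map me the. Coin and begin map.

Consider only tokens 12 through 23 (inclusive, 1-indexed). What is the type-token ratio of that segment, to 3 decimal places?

0.750

Segment tokens 12–23: me, move, an, coat, coin, map, me, the, coin, and, begin, map
Segment N = 12, segment V = 9.
TTR = 9 / 12 = 0.750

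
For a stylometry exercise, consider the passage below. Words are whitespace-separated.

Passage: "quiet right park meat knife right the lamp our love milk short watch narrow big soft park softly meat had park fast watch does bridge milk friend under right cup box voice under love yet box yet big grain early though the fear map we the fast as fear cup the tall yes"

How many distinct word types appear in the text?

Distinct types: {as, big, box, bridge, cup, does, early, fast, fear, friend, grain, had, knife, lamp, love, map, meat, milk, narrow, our, park, quiet, right, short, soft, softly, tall, the, though, under, voice, watch, we, yes, yet}
V = 35

35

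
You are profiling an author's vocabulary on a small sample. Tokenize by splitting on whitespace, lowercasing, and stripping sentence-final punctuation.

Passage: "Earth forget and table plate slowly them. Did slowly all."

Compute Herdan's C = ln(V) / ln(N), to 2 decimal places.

0.95

N = 10, V = 9.
ln(V) = 2.197225, ln(N) = 2.302585
C = 2.197225 / 2.302585 = 0.95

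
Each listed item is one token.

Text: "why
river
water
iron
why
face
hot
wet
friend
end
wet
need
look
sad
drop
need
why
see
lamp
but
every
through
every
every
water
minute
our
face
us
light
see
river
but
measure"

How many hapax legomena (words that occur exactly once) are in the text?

Frequencies: why:3, every:3, river:2, water:2, face:2, wet:2, need:2, see:2, but:2, iron:1, hot:1, friend:1, end:1, look:1, sad:1, drop:1, lamp:1, through:1, minute:1, our:1, … (3 more, each freq 1)
Hapax (freq=1): drop, end, friend, hot, iron, lamp, light, look, measure, minute, our, sad, through, us

14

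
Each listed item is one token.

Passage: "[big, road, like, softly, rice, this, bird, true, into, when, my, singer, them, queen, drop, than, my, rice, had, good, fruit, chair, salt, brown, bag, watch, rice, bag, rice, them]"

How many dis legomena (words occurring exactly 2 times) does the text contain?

3

Frequencies: rice:4, my:2, them:2, bag:2, big:1, road:1, like:1, softly:1, this:1, bird:1, true:1, into:1, when:1, singer:1, queen:1, drop:1, than:1, had:1, good:1, fruit:1, … (4 more, each freq 1)
Words with frequency 2: bag, my, them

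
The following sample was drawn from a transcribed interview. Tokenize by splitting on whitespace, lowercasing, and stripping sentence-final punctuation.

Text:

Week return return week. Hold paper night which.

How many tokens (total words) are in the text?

8

Tokens: week, return, return, week, hold, paper, night, which
N = 8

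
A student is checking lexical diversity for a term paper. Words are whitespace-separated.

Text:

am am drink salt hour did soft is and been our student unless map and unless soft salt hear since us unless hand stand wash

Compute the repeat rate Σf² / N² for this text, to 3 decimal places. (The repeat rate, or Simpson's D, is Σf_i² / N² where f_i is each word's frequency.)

0.062

Frequencies: unless:3, am:2, salt:2, soft:2, and:2, drink:1, hour:1, did:1, is:1, been:1, our:1, student:1, map:1, hear:1, since:1, us:1, hand:1, stand:1, wash:1
Σf² = 39; N² = 625
Repeat rate = 39 / 625 = 0.062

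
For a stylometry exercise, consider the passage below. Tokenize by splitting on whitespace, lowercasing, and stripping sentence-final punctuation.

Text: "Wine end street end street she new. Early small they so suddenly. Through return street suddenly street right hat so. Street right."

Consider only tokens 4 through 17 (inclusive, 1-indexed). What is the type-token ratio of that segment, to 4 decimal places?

0.7857

Segment tokens 4–17: end, street, she, new, early, small, they, so, suddenly, through, return, street, suddenly, street
Segment N = 14, segment V = 11.
TTR = 11 / 14 = 0.7857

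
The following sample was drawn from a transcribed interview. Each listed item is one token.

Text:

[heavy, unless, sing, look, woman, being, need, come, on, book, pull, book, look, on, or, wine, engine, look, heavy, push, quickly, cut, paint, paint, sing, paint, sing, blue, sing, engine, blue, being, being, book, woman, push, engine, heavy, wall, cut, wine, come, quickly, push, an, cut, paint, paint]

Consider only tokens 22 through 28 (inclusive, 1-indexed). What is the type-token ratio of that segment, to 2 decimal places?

0.57

Segment tokens 22–28: cut, paint, paint, sing, paint, sing, blue
Segment N = 7, segment V = 4.
TTR = 4 / 7 = 0.57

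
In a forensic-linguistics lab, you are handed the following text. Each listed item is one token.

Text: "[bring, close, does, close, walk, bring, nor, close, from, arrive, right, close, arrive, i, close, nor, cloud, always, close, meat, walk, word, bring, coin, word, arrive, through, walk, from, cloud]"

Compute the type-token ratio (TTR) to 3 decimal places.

0.500

N = 30 tokens, V = 15 types.
TTR = V / N = 15 / 30 = 0.500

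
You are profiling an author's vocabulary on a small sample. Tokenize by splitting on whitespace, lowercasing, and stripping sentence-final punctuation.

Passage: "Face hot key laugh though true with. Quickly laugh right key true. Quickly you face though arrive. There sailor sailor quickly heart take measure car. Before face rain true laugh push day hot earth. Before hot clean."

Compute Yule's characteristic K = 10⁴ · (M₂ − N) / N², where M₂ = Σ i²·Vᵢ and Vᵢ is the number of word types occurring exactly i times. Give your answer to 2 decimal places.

Frequencies: face:3, hot:3, laugh:3, true:3, quickly:3, key:2, though:2, sailor:2, before:2, with:1, right:1, you:1, arrive:1, there:1, heart:1, take:1, measure:1, car:1, rain:1, push:1, … (3 more, each freq 1)
N = 37. Frequency spectrum: V_1=14, V_2=4, V_3=5
M₂ = 1²·14 + 2²·4 + 3²·5 = 75
K = 10000 × (75 − 37) / 37² = 277.57

277.57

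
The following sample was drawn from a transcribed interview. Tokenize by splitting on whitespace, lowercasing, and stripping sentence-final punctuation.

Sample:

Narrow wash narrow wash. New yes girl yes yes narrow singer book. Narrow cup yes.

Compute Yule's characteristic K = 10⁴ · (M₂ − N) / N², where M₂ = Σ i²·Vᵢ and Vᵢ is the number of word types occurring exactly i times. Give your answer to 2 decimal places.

Frequencies: narrow:4, yes:4, wash:2, new:1, girl:1, singer:1, book:1, cup:1
N = 15. Frequency spectrum: V_1=5, V_2=1, V_4=2
M₂ = 1²·5 + 2²·1 + 4²·2 = 41
K = 10000 × (41 − 15) / 15² = 1155.56

1155.56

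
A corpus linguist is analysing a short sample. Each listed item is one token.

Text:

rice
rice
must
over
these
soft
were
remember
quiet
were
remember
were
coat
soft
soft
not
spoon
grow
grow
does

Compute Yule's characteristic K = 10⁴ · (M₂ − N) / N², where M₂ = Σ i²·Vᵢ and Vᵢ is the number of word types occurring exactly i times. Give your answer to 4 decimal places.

Frequencies: soft:3, were:3, rice:2, remember:2, grow:2, must:1, over:1, these:1, quiet:1, coat:1, not:1, spoon:1, does:1
N = 20. Frequency spectrum: V_1=8, V_2=3, V_3=2
M₂ = 1²·8 + 2²·3 + 3²·2 = 38
K = 10000 × (38 − 20) / 20² = 450.0000

450.0000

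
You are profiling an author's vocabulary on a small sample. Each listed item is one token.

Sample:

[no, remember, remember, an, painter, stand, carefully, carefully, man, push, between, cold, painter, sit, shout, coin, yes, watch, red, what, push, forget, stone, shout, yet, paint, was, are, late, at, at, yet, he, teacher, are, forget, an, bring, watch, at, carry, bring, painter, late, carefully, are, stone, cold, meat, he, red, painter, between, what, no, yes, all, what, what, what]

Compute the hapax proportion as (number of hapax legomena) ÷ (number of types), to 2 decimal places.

0.32

Frequencies: what:5, painter:4, carefully:3, are:3, at:3, no:2, remember:2, an:2, push:2, between:2, cold:2, shout:2, yes:2, watch:2, red:2, forget:2, stone:2, yet:2, late:2, he:2, bring:2, stand:1, man:1, sit:1, coin:1, paint:1, was:1, teacher:1, carry:1, meat:1, all:1
Hapax count = 10; type count = 31.
Ratio = 10 / 31 = 0.32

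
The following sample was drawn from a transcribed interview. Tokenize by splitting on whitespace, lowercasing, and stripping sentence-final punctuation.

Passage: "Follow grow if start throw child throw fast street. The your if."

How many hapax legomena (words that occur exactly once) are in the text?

8

Frequencies: if:2, throw:2, follow:1, grow:1, start:1, child:1, fast:1, street:1, the:1, your:1
Hapax (freq=1): child, fast, follow, grow, start, street, the, your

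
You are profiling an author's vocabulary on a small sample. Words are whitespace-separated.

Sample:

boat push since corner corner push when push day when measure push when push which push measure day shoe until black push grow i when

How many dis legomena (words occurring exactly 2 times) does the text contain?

Frequencies: push:7, when:4, corner:2, day:2, measure:2, boat:1, since:1, which:1, shoe:1, until:1, black:1, grow:1, i:1
Words with frequency 2: corner, day, measure

3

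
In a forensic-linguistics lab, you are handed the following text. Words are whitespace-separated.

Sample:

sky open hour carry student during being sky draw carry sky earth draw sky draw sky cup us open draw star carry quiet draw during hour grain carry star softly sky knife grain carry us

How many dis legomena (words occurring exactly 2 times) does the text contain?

6

Frequencies: sky:6, carry:5, draw:5, open:2, hour:2, during:2, us:2, star:2, grain:2, student:1, being:1, earth:1, cup:1, quiet:1, softly:1, knife:1
Words with frequency 2: during, grain, hour, open, star, us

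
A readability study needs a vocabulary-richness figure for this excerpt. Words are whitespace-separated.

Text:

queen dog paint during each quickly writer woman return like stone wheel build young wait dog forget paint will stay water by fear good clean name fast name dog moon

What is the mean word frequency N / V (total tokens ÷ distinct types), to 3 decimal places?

N = 30 tokens, V = 26 types.
Mean frequency = N / V = 30 / 26 = 1.154

1.154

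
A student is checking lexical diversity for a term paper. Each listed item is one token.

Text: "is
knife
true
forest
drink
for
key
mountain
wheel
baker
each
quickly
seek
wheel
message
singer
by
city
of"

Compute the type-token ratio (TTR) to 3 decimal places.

0.947

N = 19 tokens, V = 18 types.
TTR = V / N = 18 / 19 = 0.947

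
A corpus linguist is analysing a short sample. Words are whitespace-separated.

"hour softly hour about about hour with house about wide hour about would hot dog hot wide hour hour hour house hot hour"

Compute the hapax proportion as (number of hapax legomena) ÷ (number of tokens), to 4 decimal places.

0.1739

Frequencies: hour:8, about:4, hot:3, house:2, wide:2, softly:1, with:1, would:1, dog:1
Hapax count = 4; token count = 23.
Ratio = 4 / 23 = 0.1739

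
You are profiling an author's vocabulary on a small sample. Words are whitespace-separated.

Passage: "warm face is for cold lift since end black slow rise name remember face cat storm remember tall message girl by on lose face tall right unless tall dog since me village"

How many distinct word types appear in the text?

Distinct types: {black, by, cat, cold, dog, end, face, for, girl, is, lift, lose, me, message, name, on, remember, right, rise, since, slow, storm, tall, unless, village, warm}
V = 26

26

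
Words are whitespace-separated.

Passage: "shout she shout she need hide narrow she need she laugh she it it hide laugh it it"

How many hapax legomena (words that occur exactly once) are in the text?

Frequencies: she:5, it:4, shout:2, need:2, hide:2, laugh:2, narrow:1
Hapax (freq=1): narrow

1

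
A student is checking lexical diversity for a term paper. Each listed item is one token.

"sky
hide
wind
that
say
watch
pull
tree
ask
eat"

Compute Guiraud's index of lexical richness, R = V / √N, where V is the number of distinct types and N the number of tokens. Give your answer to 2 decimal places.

3.16

N = 10, V = 10.
√N = 3.162278
R = 10 / 3.162278 = 3.16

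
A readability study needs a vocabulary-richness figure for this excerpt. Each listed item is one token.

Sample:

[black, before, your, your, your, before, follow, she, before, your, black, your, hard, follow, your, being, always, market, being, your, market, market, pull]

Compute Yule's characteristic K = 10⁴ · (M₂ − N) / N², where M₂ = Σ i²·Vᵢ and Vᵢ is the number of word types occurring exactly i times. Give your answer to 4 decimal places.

1134.2155

Frequencies: your:7, before:3, market:3, black:2, follow:2, being:2, she:1, hard:1, always:1, pull:1
N = 23. Frequency spectrum: V_1=4, V_2=3, V_3=2, V_7=1
M₂ = 1²·4 + 2²·3 + 3²·2 + 7²·1 = 83
K = 10000 × (83 − 23) / 23² = 1134.2155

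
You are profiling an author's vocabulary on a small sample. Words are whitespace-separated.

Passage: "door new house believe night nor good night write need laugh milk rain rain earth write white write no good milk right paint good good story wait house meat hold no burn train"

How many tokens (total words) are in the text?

Tokens: door, new, house, believe, night, nor, good, night, write, need, laugh, milk, rain, rain, earth, write, white, write, no, good, milk, right, paint, good, good, story, wait, house, meat, hold, no, burn, train
N = 33

33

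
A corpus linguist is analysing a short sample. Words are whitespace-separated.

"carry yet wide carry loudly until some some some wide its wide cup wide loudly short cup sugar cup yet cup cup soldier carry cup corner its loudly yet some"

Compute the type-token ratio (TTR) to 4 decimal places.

N = 30 tokens, V = 12 types.
TTR = V / N = 12 / 30 = 0.4000

0.4000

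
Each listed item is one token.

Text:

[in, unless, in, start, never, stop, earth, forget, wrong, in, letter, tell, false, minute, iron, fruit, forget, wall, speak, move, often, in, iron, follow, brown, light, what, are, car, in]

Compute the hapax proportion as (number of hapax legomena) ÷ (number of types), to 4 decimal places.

0.8750

Frequencies: in:5, forget:2, iron:2, unless:1, start:1, never:1, stop:1, earth:1, wrong:1, letter:1, tell:1, false:1, minute:1, fruit:1, wall:1, speak:1, move:1, often:1, follow:1, brown:1, … (4 more, each freq 1)
Hapax count = 21; type count = 24.
Ratio = 21 / 24 = 0.8750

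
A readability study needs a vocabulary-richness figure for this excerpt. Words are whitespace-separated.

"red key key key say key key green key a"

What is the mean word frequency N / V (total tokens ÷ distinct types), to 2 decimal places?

2.00

N = 10 tokens, V = 5 types.
Mean frequency = N / V = 10 / 5 = 2.00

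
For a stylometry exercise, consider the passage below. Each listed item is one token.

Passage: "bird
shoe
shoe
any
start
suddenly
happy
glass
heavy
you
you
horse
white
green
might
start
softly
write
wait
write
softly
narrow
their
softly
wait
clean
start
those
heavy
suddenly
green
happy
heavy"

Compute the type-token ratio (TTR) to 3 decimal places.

N = 33 tokens, V = 20 types.
TTR = V / N = 20 / 33 = 0.606

0.606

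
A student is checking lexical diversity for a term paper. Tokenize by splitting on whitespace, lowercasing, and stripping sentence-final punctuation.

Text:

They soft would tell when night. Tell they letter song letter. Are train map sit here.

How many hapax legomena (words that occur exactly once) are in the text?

Frequencies: they:2, tell:2, letter:2, soft:1, would:1, when:1, night:1, song:1, are:1, train:1, map:1, sit:1, here:1
Hapax (freq=1): are, here, map, night, sit, soft, song, train, when, would

10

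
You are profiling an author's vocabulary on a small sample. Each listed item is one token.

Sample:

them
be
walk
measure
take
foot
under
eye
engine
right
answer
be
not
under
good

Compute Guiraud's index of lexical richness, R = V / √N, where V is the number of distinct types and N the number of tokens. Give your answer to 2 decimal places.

3.36

N = 15, V = 13.
√N = 3.872983
R = 13 / 3.872983 = 3.36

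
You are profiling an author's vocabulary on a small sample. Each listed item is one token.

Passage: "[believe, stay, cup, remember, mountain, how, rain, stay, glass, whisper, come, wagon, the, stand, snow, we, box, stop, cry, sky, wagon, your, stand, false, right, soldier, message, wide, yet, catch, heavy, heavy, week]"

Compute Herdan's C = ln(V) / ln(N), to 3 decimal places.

N = 33, V = 29.
ln(V) = 3.367296, ln(N) = 3.496508
C = 3.367296 / 3.496508 = 0.963

0.963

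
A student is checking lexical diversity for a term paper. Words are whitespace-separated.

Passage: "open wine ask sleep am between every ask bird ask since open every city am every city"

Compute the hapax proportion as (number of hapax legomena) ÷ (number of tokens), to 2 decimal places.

Frequencies: ask:3, every:3, open:2, am:2, city:2, wine:1, sleep:1, between:1, bird:1, since:1
Hapax count = 5; token count = 17.
Ratio = 5 / 17 = 0.29

0.29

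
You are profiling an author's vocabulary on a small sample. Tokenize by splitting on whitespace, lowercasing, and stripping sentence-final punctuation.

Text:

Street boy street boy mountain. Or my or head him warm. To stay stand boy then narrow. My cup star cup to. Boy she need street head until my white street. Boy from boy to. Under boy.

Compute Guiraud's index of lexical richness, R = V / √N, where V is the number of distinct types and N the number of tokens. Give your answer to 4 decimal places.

N = 37, V = 21.
√N = 6.082763
R = 21 / 6.082763 = 3.4524

3.4524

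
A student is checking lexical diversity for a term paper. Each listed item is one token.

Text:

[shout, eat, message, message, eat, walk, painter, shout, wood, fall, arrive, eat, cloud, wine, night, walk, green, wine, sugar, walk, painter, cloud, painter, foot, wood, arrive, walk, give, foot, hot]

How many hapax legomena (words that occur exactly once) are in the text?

Frequencies: walk:4, eat:3, painter:3, shout:2, message:2, wood:2, arrive:2, cloud:2, wine:2, foot:2, fall:1, night:1, green:1, sugar:1, give:1, hot:1
Hapax (freq=1): fall, give, green, hot, night, sugar

6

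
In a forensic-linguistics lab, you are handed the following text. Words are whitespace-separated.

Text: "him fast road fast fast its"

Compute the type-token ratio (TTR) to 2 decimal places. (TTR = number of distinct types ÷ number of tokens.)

0.67

N = 6 tokens, V = 4 types.
TTR = V / N = 4 / 6 = 0.67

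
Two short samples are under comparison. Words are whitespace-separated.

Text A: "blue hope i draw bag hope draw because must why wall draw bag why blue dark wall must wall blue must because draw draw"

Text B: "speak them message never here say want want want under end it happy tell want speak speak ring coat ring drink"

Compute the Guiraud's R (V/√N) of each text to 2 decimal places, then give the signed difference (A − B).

-1.23

A: V=10, N=24, R=2.04
B: V=15, N=21, R=3.27
Difference = 2.04 − 3.27 = -1.23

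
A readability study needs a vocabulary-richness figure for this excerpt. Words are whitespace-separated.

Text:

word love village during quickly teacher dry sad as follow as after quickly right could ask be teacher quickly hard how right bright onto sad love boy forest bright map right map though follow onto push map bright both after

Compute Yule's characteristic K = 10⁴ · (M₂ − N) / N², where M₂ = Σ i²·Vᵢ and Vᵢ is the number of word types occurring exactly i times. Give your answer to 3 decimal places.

Frequencies: quickly:3, right:3, bright:3, map:3, love:2, teacher:2, sad:2, as:2, follow:2, after:2, onto:2, word:1, village:1, during:1, dry:1, could:1, ask:1, be:1, hard:1, how:1, … (5 more, each freq 1)
N = 40. Frequency spectrum: V_1=14, V_2=7, V_3=4
M₂ = 1²·14 + 2²·7 + 3²·4 = 78
K = 10000 × (78 − 40) / 40² = 237.500

237.500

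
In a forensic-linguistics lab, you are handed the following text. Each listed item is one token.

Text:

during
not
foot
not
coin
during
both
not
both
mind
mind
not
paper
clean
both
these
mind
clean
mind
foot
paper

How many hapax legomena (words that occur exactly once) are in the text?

2

Frequencies: not:4, mind:4, both:3, during:2, foot:2, paper:2, clean:2, coin:1, these:1
Hapax (freq=1): coin, these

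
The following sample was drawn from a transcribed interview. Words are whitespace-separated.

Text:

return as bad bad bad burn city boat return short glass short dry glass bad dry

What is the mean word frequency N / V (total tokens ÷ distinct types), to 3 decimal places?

1.778

N = 16 tokens, V = 9 types.
Mean frequency = N / V = 16 / 9 = 1.778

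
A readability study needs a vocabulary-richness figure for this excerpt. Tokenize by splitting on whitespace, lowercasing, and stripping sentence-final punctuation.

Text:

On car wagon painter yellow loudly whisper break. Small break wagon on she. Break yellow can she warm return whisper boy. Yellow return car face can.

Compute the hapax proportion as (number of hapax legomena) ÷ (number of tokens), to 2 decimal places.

Frequencies: yellow:3, break:3, on:2, car:2, wagon:2, whisper:2, she:2, can:2, return:2, painter:1, loudly:1, small:1, warm:1, boy:1, face:1
Hapax count = 6; token count = 26.
Ratio = 6 / 26 = 0.23

0.23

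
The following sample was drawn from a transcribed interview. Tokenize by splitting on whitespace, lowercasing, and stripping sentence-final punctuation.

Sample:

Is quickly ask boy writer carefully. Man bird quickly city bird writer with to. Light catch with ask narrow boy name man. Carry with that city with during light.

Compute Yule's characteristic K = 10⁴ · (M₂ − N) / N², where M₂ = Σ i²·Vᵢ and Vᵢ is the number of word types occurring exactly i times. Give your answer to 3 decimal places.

Frequencies: with:4, quickly:2, ask:2, boy:2, writer:2, man:2, bird:2, city:2, light:2, is:1, carefully:1, to:1, catch:1, narrow:1, name:1, carry:1, that:1, during:1
N = 29. Frequency spectrum: V_1=9, V_2=8, V_4=1
M₂ = 1²·9 + 2²·8 + 4²·1 = 57
K = 10000 × (57 − 29) / 29² = 332.937

332.937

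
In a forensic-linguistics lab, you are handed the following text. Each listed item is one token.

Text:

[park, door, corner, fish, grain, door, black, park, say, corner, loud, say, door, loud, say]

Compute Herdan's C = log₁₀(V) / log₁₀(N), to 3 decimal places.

0.768

N = 15, V = 8.
log₁₀(V) = 0.903090, log₁₀(N) = 1.176091
C = 0.903090 / 1.176091 = 0.768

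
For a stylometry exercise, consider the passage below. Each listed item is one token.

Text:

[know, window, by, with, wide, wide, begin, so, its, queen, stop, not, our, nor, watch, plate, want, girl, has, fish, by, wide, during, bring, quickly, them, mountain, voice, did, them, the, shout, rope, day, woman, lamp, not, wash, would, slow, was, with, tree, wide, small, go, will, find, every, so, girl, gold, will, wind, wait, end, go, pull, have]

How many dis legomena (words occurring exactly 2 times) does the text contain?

Frequencies: wide:4, by:2, with:2, so:2, not:2, girl:2, them:2, go:2, will:2, know:1, window:1, begin:1, its:1, queen:1, stop:1, our:1, nor:1, watch:1, plate:1, want:1, … (28 more, each freq 1)
Words with frequency 2: by, girl, go, not, so, them, will, with

8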